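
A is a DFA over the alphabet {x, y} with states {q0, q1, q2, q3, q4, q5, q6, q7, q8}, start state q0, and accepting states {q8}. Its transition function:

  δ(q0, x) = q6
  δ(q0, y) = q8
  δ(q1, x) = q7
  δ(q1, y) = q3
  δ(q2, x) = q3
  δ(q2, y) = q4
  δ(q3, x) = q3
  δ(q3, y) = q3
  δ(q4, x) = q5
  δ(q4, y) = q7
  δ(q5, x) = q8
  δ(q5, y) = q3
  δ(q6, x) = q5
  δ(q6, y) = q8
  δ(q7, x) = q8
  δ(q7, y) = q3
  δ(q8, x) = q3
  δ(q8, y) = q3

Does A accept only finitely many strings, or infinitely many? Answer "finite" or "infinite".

The useful states (reachable from q0 and able to reach an accepting state) are {q0, q5, q6, q8}.
Restricted to these states the transition graph has no cycle, so every accepting path has bounded length and L is finite.

finite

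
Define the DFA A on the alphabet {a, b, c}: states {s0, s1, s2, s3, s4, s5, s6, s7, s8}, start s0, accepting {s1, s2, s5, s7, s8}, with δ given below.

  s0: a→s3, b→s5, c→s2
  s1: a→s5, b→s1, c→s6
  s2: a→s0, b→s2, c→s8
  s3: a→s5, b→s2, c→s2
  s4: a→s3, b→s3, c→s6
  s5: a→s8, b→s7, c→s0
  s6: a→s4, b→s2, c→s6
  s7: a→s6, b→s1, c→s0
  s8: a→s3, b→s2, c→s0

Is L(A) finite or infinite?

infinite

State s0 is reachable from the start and can reach an accepting state, and it lies on the cycle s0 → s2 → s0.
Traversing that cycle any number of times yields accepted strings of unbounded length, so the language is infinite.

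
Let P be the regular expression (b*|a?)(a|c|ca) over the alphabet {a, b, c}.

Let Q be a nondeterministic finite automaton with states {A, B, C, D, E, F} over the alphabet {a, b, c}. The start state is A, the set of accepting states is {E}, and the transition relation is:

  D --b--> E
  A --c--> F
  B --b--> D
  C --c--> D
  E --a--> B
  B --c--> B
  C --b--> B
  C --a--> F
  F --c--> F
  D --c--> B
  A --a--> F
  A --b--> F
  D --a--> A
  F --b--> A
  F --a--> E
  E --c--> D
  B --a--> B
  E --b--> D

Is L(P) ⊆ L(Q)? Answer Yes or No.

No

The string a is in L(P) but not in L(Q).
So L(P) ⊄ L(Q).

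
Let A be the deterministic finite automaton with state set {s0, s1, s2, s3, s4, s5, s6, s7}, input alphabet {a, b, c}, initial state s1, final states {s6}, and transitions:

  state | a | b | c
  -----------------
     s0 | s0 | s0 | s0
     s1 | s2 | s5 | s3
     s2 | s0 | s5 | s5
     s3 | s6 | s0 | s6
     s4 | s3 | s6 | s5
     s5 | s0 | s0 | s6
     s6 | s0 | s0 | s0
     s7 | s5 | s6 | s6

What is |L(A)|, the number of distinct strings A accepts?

5

The useful subgraph on states {s1, s2, s3, s5, s6} is acyclic, so L(A) is finite; the longest accepting path visits 4 useful states, giving maximum string length 3.
Counting accepting paths from s1 by length: 3 of length 2, 2 of length 3. Total 5.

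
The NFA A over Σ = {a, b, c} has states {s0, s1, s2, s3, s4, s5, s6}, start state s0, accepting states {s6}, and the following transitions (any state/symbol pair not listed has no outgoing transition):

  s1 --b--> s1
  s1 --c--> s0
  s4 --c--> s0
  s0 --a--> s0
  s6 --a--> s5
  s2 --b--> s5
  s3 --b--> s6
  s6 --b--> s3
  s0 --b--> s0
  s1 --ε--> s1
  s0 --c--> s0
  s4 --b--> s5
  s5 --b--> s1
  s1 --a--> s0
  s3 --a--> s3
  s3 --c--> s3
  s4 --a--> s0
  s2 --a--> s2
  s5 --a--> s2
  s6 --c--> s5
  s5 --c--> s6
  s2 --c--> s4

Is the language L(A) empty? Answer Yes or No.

Yes

The states reachable from the start state are {s0}.
None of the accepting states {s6} is reachable, so no string is accepted and L(A) = ∅.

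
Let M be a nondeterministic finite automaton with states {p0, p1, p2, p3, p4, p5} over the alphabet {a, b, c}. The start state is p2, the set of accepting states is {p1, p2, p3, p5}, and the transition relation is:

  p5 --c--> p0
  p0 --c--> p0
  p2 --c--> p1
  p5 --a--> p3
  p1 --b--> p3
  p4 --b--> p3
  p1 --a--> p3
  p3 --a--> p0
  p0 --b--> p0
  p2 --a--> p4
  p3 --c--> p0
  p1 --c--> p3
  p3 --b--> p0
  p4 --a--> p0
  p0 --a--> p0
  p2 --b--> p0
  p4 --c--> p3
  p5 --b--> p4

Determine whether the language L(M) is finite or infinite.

The useful states (reachable from p2 and able to reach an accepting state) are {p1, p2, p3, p4}.
Restricted to these states the transition graph has no cycle, so every accepting path has bounded length and L is finite.

finite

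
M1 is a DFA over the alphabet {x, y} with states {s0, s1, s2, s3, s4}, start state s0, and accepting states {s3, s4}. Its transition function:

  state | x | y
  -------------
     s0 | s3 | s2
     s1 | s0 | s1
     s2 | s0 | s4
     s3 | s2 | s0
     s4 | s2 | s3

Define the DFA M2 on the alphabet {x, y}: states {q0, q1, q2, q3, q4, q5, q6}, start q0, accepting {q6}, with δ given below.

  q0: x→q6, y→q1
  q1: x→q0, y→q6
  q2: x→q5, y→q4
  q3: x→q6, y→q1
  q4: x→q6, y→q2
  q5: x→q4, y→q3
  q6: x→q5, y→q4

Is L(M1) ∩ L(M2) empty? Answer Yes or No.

The string x is accepted by both M1 and M2.
Hence L(M1) ∩ L(M2) ≠ ∅.

No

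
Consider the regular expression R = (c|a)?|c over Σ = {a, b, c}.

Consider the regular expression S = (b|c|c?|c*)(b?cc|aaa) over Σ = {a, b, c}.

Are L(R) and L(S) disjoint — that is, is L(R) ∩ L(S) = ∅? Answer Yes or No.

Converting the expression R to a DFA (subset construction, then merging equivalent states) gives the minimal DFA with states {r0, r1, r2}, start state r0, accepting states {r0, r1} and transitions r0: a→r1, b→r2, c→r1; r1: a→r2, b→r2, c→r2; r2: a→r2, b→r2, c→r2.
Converting the expression S to a DFA (subset construction, then merging equivalent states) gives the minimal DFA with states {s0, s1, s2, s3, s4, s5, s6, s7, s8, s9}, start state s0, accepting states {s8, s9} and transitions s0: a→s1, b→s2, c→s3; s1: a→s4, b→s5, c→s5; s2: a→s1, b→s6, c→s7; s3: a→s1, b→s6, c→s8; s4: a→s9, b→s5, c→s5; s5: a→s5, b→s5, c→s5; s6: a→s5, b→s5, c→s7; s7: a→s5, b→s5, c→s9; s8: a→s1, b→s6, c→s8; s9: a→s5, b→s5, c→s5.
Exploring the product automaton R × S from the start pair (r0, s0), following both machines on each input symbol, reaches 11 state pairs: (r0, s0), (r1, s1), (r2, s2), (r1, s3), (r2, s4), (r2, s5), (r2, s1), (r2, s6), (r2, s7), (r2, s8), (r2, s9).
R accepts in {r0, r1} and S accepts in {s8, s9}; no reachable pair has both components accepting, so no string drives both machines to acceptance simultaneously and L(R) ∩ L(S) = ∅.
So no string is accepted by both, and the intersection is empty.

Yes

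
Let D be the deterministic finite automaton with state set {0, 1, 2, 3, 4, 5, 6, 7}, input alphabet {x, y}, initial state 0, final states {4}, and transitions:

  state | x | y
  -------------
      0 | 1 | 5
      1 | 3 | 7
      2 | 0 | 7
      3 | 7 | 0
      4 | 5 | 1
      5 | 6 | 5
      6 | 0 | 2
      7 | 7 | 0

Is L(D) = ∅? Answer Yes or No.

The states reachable from the start state are {0, 1, 2, 3, 5, 6, 7}.
None of the accepting states {4} is reachable, so no string is accepted and L(D) = ∅.

Yes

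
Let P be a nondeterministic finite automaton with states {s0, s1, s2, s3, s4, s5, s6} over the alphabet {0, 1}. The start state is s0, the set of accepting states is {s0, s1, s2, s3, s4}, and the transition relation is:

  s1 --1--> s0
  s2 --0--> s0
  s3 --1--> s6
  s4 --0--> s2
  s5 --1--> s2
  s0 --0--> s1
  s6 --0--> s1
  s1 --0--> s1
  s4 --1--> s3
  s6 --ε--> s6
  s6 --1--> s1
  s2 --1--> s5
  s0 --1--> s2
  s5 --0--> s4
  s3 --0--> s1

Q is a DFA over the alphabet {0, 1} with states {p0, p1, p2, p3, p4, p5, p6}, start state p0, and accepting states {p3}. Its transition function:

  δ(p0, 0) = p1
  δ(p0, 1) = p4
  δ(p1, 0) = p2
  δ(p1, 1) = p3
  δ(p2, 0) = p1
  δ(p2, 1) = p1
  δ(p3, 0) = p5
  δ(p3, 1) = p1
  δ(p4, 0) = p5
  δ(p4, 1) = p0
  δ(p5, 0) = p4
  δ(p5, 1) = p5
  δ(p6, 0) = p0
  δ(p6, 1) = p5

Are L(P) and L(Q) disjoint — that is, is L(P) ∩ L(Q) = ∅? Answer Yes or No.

No

The string 01 is accepted by both P and Q.
Hence L(P) ∩ L(Q) ≠ ∅.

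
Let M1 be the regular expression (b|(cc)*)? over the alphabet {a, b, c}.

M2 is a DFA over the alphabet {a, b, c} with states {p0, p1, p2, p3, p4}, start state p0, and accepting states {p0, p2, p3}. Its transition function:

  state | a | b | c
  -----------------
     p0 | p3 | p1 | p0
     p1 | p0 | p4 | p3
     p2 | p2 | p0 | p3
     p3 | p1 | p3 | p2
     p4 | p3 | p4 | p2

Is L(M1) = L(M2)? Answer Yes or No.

No

The string b is accepted by M1 but rejected by M2.
So L(M1) ≠ L(M2).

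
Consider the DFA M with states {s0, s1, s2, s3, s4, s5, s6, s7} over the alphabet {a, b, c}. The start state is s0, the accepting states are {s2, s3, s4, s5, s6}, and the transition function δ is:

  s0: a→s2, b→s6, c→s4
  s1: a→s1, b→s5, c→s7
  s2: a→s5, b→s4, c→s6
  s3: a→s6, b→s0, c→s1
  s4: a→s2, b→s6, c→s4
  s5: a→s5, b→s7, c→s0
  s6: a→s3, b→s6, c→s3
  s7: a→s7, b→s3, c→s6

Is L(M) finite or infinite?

State s2 is reachable from the start and can reach an accepting state, and it lies on the cycle s2 → s4 → s2.
Traversing that cycle any number of times yields accepted strings of unbounded length, so the language is infinite.

infinite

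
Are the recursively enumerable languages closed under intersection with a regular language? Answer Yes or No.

Yes

First check the input against a DFA for the regular language; if it passes, run the recogniser for L and accept when it does.
So the recursively enumerable languages are closed under intersection with a regular language.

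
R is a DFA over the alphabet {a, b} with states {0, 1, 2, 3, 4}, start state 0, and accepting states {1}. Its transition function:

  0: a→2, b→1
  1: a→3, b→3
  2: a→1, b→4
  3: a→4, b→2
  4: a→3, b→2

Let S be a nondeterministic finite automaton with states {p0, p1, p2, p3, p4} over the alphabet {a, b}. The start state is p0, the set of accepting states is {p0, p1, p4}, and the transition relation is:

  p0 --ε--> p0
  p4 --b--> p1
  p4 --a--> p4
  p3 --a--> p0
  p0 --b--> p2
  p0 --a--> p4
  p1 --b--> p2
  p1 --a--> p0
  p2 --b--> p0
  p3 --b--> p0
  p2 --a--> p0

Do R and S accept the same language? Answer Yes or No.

The string b is accepted by R but rejected by S.
So L(R) ≠ L(S).

No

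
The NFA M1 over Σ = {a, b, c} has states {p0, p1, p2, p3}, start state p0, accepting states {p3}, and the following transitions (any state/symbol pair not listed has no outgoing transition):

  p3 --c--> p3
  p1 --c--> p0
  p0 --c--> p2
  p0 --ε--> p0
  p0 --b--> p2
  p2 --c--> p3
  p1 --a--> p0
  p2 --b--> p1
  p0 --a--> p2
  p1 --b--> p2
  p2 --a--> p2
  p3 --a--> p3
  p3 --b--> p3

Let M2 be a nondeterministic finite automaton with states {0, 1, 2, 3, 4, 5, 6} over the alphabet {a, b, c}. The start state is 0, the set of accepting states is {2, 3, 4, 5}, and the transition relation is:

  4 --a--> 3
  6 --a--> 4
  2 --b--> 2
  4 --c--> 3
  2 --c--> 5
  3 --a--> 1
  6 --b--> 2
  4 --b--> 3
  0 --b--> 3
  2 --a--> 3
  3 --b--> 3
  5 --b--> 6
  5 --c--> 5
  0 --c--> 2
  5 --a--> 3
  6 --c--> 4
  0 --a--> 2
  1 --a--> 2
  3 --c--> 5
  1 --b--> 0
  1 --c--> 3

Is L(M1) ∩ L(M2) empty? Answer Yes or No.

The string ac is accepted by both M1 and M2.
Hence L(M1) ∩ L(M2) ≠ ∅.

No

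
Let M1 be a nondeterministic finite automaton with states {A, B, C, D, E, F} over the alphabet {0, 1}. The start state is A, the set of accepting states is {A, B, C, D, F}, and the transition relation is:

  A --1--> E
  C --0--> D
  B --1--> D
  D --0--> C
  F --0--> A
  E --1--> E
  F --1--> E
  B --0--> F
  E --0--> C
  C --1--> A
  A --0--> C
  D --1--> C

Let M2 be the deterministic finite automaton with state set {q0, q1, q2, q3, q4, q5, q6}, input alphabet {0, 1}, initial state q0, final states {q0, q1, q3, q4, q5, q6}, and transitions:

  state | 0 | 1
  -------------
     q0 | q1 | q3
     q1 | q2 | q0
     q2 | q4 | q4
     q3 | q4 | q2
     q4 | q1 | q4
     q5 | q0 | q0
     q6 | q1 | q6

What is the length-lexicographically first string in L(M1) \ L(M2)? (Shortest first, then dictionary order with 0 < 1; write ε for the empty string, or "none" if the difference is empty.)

The string 00 is accepted by M1 but not by M2.
No shorter string lies in the difference, and 00 is the lexicographically first length-2 string in L(M1) \ L(M2).

00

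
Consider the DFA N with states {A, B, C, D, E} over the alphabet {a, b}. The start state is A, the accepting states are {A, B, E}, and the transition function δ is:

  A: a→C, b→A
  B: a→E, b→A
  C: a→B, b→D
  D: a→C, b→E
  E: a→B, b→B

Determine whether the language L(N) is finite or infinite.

infinite

State A is reachable from the start and can reach an accepting state, and it lies on the cycle A → A.
Traversing that cycle any number of times yields accepted strings of unbounded length, so the language is infinite.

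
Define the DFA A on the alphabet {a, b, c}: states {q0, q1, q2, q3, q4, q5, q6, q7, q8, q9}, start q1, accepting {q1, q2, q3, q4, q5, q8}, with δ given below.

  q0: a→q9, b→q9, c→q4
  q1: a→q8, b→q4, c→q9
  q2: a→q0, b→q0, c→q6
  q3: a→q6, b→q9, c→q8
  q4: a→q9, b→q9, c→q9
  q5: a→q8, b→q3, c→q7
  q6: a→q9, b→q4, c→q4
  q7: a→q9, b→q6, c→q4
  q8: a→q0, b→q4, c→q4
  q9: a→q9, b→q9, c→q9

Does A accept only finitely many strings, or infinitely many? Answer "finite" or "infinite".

finite

The useful states (reachable from q1 and able to reach an accepting state) are {q0, q1, q4, q8}.
Restricted to these states the transition graph has no cycle, so every accepting path has bounded length and L is finite.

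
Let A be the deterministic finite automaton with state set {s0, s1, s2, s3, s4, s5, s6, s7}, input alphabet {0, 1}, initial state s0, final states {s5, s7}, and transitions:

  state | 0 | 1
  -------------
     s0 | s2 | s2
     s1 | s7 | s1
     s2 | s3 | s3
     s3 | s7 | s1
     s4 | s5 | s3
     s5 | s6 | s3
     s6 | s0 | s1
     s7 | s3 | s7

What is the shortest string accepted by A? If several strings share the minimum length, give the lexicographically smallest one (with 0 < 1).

000

A breadth-first search from s0 reaches an accepting state first via the path s0 → s2 → s3 → s7 on input 000.
No string of length < 3 is accepted (BFS exhausts all shorter strings without reaching an accepting state), and 000 is the lexicographically least accepting string of length 3.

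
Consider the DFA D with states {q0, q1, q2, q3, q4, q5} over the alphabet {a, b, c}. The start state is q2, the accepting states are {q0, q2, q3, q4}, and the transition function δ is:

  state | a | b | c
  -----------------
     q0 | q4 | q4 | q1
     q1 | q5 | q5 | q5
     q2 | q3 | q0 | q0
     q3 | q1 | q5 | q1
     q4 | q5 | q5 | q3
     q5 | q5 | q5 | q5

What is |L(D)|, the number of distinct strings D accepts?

12

The useful subgraph on states {q0, q2, q3, q4} is acyclic, so L(D) is finite; the longest accepting path visits 4 useful states, giving maximum string length 3.
Counting accepting paths from q2 by length: 1 of length 0, 3 of length 1, 4 of length 2, 4 of length 3. Total 12.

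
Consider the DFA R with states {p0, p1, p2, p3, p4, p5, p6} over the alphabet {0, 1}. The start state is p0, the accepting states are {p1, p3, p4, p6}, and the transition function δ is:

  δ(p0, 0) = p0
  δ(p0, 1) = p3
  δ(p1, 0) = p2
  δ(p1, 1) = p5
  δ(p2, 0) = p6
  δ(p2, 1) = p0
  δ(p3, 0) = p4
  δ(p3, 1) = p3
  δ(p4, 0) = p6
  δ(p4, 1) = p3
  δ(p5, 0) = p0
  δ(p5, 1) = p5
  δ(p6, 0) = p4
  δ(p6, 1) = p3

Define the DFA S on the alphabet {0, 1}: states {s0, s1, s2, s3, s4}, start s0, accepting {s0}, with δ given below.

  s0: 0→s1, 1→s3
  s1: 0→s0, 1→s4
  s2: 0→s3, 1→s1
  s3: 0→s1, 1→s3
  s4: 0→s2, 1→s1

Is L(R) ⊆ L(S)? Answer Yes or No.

No

The string 1 is in L(R) but not in L(S).
So L(R) ⊄ L(S).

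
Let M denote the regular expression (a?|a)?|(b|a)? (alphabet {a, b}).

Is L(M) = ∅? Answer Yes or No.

No

The empty string ε matches the expression, so it belongs to L(M).
Since L(M) contains at least one string, it is not empty.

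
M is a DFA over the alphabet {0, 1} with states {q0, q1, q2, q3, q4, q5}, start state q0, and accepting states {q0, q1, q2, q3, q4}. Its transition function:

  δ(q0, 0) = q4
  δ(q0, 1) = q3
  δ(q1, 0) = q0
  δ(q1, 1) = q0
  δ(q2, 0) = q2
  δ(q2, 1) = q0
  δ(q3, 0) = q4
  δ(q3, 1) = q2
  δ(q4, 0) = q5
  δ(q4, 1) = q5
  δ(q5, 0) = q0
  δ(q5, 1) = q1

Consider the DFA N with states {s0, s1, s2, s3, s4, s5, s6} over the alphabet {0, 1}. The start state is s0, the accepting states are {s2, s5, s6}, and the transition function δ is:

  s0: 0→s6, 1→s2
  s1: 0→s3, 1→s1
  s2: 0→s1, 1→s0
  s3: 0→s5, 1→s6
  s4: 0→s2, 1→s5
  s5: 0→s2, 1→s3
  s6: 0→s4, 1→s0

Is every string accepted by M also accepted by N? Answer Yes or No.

No

The empty string ε is in L(M) but not in L(N).
So L(M) ⊄ L(N).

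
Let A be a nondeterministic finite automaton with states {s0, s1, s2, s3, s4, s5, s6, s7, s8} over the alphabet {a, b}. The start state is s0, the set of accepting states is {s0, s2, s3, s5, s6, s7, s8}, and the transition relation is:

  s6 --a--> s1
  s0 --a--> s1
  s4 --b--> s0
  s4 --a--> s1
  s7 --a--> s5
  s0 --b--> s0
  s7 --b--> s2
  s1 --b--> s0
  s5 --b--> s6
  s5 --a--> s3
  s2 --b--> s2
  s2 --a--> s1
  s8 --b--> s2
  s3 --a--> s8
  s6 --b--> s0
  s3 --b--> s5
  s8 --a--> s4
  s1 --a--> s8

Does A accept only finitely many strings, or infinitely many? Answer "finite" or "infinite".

State s0 is reachable from the start and can reach an accepting state, and it lies on the cycle s0 → s0.
Traversing that cycle any number of times yields accepted strings of unbounded length, so the language is infinite.

infinite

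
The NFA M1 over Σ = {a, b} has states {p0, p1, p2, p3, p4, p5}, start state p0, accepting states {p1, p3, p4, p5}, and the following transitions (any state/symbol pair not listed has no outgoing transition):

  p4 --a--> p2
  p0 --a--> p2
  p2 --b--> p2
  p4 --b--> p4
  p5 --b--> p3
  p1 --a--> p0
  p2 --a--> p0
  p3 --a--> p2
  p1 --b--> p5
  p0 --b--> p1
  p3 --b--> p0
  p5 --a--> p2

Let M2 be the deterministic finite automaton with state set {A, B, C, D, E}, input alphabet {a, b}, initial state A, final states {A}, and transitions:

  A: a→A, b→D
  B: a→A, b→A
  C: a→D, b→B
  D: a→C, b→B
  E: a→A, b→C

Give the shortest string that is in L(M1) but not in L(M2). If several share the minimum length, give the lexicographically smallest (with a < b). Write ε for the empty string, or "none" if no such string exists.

The string b is accepted by M1 but not by M2.
No shorter string lies in the difference, and b is the lexicographically first length-1 string in L(M1) \ L(M2).

b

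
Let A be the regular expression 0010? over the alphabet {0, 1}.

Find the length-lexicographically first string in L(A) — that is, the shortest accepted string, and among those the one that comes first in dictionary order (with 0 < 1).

001

By inspection of the expression, no string of length less than 3 matches, and 001 is the lexicographically first match of length 3.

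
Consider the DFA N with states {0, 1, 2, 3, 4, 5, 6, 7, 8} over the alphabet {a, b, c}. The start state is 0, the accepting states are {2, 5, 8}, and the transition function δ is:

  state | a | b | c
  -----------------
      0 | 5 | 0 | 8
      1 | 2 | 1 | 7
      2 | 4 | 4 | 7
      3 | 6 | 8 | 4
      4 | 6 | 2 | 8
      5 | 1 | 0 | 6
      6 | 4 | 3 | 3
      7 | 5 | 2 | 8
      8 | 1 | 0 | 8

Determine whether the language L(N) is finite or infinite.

infinite

State 0 is reachable from the start and can reach an accepting state, and it lies on the cycle 0 → 0.
Traversing that cycle any number of times yields accepted strings of unbounded length, so the language is infinite.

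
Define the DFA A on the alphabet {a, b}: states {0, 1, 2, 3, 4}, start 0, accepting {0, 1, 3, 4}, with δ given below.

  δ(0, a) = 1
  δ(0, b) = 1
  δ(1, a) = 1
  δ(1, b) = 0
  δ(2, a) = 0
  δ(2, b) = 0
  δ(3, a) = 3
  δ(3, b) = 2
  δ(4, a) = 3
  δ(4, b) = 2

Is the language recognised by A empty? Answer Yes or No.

No

The empty string ε is accepted: the run 0 ends in the accepting state 0.
Since at least one string is accepted, L(A) is not empty.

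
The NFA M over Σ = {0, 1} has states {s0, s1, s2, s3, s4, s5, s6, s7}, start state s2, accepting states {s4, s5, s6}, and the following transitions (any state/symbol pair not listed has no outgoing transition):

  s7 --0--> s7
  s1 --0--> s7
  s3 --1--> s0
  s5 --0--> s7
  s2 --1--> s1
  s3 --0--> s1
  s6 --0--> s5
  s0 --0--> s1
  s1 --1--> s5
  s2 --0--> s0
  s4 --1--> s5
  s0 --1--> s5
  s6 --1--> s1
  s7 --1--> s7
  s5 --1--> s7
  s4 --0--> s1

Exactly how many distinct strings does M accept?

The useful subgraph on states {s0, s1, s2, s5} is acyclic, so L(M) is finite; the longest accepting path visits 4 useful states, giving maximum string length 3.
Counting accepting paths from s2 by length: 2 of length 2, 1 of length 3. Total 3.

3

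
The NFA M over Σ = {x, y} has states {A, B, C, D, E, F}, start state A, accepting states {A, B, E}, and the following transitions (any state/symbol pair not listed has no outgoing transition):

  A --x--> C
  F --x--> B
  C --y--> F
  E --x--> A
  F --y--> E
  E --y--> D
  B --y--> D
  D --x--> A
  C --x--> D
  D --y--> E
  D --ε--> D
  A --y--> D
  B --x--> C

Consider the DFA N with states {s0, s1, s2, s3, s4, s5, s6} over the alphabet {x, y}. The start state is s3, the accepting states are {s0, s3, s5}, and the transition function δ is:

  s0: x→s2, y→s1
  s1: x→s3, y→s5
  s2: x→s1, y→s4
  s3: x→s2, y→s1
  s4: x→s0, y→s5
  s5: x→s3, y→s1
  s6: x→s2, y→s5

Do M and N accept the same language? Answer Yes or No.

Yes

Exploring the product automaton M × N from the start pair (A, s3), following both machines on each input symbol, reaches 6 state pairs: (A, s3), (C, s2), (D, s1), (F, s4), (E, s5), (B, s0).
M accepts in {A, B, E} and N accepts in {s0, s3, s5}. In every reachable pair the two components are either both accepting — (A, s3), (E, s5), (B, s0) — or both non-accepting, so no string is accepted by exactly one of the machines: L(M) \ L(N) and L(N) \ L(M) are both empty.
Hence every string is accepted by M iff it is accepted by N, and the two languages coincide.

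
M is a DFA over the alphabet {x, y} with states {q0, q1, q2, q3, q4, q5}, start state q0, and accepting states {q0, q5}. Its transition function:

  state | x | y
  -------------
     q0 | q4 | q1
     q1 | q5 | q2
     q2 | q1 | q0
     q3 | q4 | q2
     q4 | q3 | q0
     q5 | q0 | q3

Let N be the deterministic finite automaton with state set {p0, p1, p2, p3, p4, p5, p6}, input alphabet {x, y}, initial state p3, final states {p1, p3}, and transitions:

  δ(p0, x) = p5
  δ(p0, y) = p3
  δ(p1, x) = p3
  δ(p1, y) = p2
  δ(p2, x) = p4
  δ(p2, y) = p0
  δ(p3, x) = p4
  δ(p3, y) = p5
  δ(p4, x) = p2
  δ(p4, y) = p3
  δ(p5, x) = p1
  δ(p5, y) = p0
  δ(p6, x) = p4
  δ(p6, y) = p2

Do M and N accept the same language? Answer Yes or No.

Yes

Exploring the product automaton M × N from the start pair (q0, p3), following both machines on each input symbol, reaches 6 state pairs: (q0, p3), (q4, p4), (q1, p5), (q3, p2), (q5, p1), (q2, p0).
M accepts in {q0, q5} and N accepts in {p1, p3}. In every reachable pair the two components are either both accepting — (q0, p3), (q5, p1) — or both non-accepting, so no string is accepted by exactly one of the machines: L(M) \ L(N) and L(N) \ L(M) are both empty.
Hence every string is accepted by M iff it is accepted by N, and the two languages coincide.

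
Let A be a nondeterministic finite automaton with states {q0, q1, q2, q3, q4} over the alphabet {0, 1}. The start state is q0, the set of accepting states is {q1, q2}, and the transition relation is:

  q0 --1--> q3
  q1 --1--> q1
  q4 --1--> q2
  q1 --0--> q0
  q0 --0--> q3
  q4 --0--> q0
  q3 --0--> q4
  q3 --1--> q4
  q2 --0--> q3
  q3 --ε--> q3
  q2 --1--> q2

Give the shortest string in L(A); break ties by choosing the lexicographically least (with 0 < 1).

001

A breadth-first search from q0 reaches an accepting state first via the path q0 → q3 → q4 → q2 on input 001.
No string of length < 3 is accepted (BFS exhausts all shorter strings without reaching an accepting state), and 001 is the lexicographically least accepting string of length 3.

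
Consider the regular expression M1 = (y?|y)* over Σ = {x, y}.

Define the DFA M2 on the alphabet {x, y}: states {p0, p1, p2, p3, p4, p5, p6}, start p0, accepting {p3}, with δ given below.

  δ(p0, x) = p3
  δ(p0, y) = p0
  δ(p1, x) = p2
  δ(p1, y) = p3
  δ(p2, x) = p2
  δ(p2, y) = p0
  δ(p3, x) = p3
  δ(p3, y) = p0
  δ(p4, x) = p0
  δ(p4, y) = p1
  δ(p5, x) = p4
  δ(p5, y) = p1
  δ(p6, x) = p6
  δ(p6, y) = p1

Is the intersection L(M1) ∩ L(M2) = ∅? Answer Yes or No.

Converting the expression M1 to a DFA (subset construction, then merging equivalent states) gives the minimal DFA with states {r0, r1}, start state r0, accepting states {r0} and transitions r0: x→r1, y→r0; r1: x→r1, y→r1.
Exploring the product automaton M1 × M2 from the start pair (r0, p0), following both machines on each input symbol, reaches 3 state pairs: (r0, p0), (r1, p3), (r1, p0).
M1 accepts in {r0} and M2 accepts in {p3}; no reachable pair has both components accepting, so no string drives both machines to acceptance simultaneously and L(M1) ∩ L(M2) = ∅.
So no string is accepted by both, and the intersection is empty.

Yes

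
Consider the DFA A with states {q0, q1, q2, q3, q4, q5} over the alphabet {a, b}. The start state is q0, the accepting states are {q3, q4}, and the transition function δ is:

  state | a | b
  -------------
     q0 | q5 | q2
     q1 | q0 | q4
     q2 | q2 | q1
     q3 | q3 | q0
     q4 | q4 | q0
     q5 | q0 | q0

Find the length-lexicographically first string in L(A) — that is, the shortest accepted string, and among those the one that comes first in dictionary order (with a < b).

A breadth-first search from q0 reaches an accepting state first via the path q0 → q2 → q1 → q4 on input bbb.
No string of length < 3 is accepted (BFS exhausts all shorter strings without reaching an accepting state), and bbb is the lexicographically least accepting string of length 3.

bbb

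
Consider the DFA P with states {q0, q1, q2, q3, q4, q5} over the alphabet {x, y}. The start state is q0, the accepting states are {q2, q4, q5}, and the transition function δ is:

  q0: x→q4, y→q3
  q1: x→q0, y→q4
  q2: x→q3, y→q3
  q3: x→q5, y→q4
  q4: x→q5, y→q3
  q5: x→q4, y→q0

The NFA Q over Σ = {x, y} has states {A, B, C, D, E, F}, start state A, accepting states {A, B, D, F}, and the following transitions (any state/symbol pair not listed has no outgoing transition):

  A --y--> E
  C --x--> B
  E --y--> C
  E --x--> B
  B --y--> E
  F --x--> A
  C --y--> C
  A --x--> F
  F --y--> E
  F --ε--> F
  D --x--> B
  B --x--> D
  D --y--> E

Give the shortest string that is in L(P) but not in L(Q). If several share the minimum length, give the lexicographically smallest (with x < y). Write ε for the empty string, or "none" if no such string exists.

The string yy is accepted by P but not by Q.
No shorter string lies in the difference, and yy is the lexicographically first length-2 string in L(P) \ L(Q).

yy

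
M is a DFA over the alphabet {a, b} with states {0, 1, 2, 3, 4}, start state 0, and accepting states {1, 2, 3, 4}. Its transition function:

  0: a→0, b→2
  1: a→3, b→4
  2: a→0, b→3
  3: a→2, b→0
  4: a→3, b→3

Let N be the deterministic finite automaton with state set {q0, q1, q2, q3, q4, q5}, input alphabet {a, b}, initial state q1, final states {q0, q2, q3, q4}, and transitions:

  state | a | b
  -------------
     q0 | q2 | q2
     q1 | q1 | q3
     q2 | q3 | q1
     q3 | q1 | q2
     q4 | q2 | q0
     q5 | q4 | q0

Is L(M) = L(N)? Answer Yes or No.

Yes

Exploring the product automaton M × N from the start pair (0, q1), following both machines on each input symbol, reaches 3 state pairs: (0, q1), (2, q3), (3, q2).
M accepts in {1, 2, 3, 4} and N accepts in {q0, q2, q3, q4}. In every reachable pair the two components are either both accepting — (2, q3), (3, q2) — or both non-accepting, so no string is accepted by exactly one of the machines: L(M) \ L(N) and L(N) \ L(M) are both empty.
Hence every string is accepted by M iff it is accepted by N, and the two languages coincide.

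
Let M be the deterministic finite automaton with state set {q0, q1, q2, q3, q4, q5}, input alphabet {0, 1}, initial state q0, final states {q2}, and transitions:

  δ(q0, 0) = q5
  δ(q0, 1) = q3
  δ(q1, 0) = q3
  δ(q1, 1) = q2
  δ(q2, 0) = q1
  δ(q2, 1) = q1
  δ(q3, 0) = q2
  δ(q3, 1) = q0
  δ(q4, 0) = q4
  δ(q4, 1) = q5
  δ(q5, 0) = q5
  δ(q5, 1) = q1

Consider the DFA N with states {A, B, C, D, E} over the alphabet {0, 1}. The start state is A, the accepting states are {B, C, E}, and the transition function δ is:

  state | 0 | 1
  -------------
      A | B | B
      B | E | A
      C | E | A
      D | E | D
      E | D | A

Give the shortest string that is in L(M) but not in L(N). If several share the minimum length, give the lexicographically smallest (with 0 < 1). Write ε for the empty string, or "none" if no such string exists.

The string 1001 is accepted by M but not by N.
No shorter string lies in the difference, and 1001 is the lexicographically first length-4 string in L(M) \ L(N).

1001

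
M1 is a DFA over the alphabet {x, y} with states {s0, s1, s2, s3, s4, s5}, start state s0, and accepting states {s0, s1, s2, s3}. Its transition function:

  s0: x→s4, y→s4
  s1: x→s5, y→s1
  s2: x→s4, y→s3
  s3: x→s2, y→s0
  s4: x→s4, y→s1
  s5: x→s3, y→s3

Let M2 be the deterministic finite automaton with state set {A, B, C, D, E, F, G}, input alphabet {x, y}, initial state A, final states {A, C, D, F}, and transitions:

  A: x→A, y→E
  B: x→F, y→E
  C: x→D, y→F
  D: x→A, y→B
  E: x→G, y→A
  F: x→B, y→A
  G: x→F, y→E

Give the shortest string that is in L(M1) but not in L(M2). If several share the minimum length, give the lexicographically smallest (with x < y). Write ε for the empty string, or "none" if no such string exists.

xy

The string xy is accepted by M1 but not by M2.
No shorter string lies in the difference, and xy is the lexicographically first length-2 string in L(M1) \ L(M2).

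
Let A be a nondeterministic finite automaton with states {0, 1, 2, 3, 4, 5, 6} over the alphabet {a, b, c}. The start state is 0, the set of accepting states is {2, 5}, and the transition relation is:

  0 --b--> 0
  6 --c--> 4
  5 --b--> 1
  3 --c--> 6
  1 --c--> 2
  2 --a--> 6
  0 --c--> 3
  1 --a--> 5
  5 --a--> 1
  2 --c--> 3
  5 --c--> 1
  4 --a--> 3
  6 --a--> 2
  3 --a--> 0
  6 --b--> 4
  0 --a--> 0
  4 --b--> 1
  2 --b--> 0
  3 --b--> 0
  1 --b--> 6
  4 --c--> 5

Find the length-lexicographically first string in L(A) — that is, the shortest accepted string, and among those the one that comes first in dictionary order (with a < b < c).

cca

A breadth-first search from 0 reaches an accepting state first via the path 0 → 3 → 6 → 2 on input cca.
No string of length < 3 is accepted (BFS exhausts all shorter strings without reaching an accepting state), and cca is the lexicographically least accepting string of length 3.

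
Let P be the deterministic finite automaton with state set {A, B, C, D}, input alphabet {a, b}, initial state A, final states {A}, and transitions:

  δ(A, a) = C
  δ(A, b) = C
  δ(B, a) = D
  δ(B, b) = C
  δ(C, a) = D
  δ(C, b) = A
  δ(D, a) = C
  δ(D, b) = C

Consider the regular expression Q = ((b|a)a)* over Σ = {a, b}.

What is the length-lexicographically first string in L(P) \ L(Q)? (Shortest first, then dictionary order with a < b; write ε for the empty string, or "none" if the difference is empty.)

ab

The string ab is accepted by P but not by Q.
No shorter string lies in the difference, and ab is the lexicographically first length-2 string in L(P) \ L(Q).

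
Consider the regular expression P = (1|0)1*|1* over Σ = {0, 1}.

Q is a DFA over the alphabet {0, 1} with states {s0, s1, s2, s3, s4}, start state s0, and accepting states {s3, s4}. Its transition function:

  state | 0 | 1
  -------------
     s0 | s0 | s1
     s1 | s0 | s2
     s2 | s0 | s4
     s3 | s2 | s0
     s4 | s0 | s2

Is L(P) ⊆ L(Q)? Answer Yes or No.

No

The empty string ε is in L(P) but not in L(Q).
So L(P) ⊄ L(Q).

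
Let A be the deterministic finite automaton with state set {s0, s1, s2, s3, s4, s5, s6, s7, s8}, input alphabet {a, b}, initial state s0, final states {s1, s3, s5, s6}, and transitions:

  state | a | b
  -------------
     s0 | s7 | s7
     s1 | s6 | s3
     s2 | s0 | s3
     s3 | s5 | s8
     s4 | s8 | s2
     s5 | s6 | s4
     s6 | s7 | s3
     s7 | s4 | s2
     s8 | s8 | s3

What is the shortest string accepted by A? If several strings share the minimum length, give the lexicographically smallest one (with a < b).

abb

A breadth-first search from s0 reaches an accepting state first via the path s0 → s7 → s2 → s3 on input abb.
No string of length < 3 is accepted (BFS exhausts all shorter strings without reaching an accepting state), and abb is the lexicographically least accepting string of length 3.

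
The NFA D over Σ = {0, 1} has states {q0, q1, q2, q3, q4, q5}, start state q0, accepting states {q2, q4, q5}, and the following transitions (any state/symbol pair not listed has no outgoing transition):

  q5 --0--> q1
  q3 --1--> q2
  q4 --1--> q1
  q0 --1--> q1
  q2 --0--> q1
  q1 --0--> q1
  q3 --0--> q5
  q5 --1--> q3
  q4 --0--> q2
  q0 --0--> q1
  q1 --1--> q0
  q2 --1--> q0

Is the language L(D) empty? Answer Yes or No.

The states reachable from the start state are {q0, q1}.
None of the accepting states {q2, q4, q5} is reachable, so no string is accepted and L(D) = ∅.

Yes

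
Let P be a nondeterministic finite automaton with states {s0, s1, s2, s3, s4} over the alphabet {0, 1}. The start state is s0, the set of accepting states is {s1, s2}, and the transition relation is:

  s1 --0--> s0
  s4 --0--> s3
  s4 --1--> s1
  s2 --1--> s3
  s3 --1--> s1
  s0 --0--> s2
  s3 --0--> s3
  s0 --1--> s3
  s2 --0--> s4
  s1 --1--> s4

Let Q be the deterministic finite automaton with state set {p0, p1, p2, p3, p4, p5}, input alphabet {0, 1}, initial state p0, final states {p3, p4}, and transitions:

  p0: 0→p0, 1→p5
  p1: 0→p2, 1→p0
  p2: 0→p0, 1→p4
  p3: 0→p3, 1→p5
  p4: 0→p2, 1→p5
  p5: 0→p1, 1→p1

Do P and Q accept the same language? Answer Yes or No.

No

The string 0 is accepted by P but rejected by Q.
So L(P) ≠ L(Q).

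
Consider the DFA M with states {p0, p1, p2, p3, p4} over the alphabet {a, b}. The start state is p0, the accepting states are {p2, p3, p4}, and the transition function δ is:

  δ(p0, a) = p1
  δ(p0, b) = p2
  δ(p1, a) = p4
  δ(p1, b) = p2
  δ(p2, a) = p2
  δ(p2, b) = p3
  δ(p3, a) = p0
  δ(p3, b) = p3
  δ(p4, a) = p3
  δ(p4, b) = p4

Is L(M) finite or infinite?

infinite

State p2 is reachable from the start and can reach an accepting state, and it lies on the cycle p2 → p2.
Traversing that cycle any number of times yields accepted strings of unbounded length, so the language is infinite.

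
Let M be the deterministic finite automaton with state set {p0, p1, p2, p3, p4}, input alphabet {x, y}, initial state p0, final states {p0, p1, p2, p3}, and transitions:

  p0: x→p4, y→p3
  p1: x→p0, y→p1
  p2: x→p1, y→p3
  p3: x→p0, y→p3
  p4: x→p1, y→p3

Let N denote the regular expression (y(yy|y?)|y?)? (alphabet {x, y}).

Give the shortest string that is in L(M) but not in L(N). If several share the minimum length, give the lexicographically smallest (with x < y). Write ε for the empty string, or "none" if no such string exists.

xx

The string xx is accepted by M but not by N.
No shorter string lies in the difference, and xx is the lexicographically first length-2 string in L(M) \ L(N).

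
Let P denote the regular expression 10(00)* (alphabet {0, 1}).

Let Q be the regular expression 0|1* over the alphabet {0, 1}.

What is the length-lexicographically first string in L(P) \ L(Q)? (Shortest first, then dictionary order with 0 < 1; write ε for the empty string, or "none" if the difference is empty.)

The string 10 is accepted by P but not by Q.
No shorter string lies in the difference, and 10 is the lexicographically first length-2 string in L(P) \ L(Q).

10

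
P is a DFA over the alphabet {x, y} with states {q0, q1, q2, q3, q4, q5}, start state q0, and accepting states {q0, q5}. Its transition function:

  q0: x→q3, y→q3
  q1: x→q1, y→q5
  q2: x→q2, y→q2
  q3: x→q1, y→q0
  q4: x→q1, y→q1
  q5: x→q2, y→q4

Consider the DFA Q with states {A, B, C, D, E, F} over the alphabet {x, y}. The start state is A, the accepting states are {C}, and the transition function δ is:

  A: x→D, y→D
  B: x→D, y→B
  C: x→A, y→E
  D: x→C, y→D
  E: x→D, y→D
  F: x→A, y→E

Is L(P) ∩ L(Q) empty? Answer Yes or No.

Exploring the product automaton P × Q from the start pair (q0, A), following both machines on each input symbol, reaches 15 state pairs: (q0, A), (q3, D), (q1, C), (q0, D), (q1, A), (q5, E), (q3, C), (q1, D), (q5, D), (q2, D), (q4, D), (q0, E), (q2, C), (q2, A), (q2, E).
P accepts in {q0, q5} and Q accepts in {C}; no reachable pair has both components accepting, so no string drives both machines to acceptance simultaneously and L(P) ∩ L(Q) = ∅.
So no string is accepted by both, and the intersection is empty.

Yes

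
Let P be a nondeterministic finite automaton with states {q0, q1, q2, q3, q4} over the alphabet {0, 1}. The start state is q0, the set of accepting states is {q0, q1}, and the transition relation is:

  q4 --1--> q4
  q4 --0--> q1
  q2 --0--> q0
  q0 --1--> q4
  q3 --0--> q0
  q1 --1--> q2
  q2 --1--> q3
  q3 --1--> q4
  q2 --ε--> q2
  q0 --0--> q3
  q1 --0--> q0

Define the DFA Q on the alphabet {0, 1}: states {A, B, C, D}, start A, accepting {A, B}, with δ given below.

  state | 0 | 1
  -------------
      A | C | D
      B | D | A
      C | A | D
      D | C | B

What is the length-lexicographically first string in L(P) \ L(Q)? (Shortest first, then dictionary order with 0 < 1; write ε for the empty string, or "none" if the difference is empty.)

The string 10 is accepted by P but not by Q.
No shorter string lies in the difference, and 10 is the lexicographically first length-2 string in L(P) \ L(Q).

10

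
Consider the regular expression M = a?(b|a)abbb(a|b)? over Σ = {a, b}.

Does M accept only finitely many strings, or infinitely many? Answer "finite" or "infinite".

The expression contains no Kleene star (every subexpression denotes a finite set), so L(M) is finite.

finite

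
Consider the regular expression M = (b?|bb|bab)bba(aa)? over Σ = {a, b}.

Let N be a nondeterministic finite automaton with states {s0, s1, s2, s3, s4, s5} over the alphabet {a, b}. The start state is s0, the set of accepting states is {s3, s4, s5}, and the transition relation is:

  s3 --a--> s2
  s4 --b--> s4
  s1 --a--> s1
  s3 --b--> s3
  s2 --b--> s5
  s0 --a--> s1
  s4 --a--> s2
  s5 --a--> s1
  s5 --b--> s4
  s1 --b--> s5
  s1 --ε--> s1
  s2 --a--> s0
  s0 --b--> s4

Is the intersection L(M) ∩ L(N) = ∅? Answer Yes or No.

Converting the expression M to a DFA (subset construction, then merging equivalent states) gives the minimal DFA with states {m0, m1, m2, m3, m4, m5, m6, m7, m8, m9, m10, m11}, start state m0, accepting states {m6, m11} and transitions m0: a→m1, b→m2; m1: a→m1, b→m1; m2: a→m3, b→m4; m3: a→m1, b→m5; m4: a→m6, b→m7; m5: a→m1, b→m8; m6: a→m9, b→m1; m7: a→m6, b→m10; m8: a→m1, b→m10; m9: a→m11, b→m1; m10: a→m6, b→m1; m11: a→m1, b→m1.
Exploring the product automaton M × N from the start pair (m0, s0), following both machines on each input symbol, reaches 16 state pairs: (m0, s0), (m1, s1), (m2, s4), (m1, s5), (m3, s2), (m4, s4), (m1, s4), (m1, s0), (m5, s5), (m6, s2), (m7, s4), (m1, s2), (m8, s4), (m9, s0), (m10, s4), (m11, s1).
M accepts in {m6, m11} and N accepts in {s3, s4, s5}; no reachable pair has both components accepting, so no string drives both machines to acceptance simultaneously and L(M) ∩ L(N) = ∅.
So no string is accepted by both, and the intersection is empty.

Yes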